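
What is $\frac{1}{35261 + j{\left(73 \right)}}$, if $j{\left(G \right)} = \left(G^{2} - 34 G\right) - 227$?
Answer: $\frac{1}{37881} \approx 2.6398 \cdot 10^{-5}$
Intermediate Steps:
$j{\left(G \right)} = -227 + G^{2} - 34 G$ ($j{\left(G \right)} = \left(G^{2} - 34 G\right) - 227 = -227 + G^{2} - 34 G$)
$\frac{1}{35261 + j{\left(73 \right)}} = \frac{1}{35261 - \left(2709 - 5329\right)} = \frac{1}{35261 - -2620} = \frac{1}{35261 + 2620} = \frac{1}{37881}$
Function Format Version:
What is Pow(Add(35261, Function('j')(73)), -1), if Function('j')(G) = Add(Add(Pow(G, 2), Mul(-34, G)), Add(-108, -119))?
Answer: Rational(1, 37881) ≈ 2.6398e-5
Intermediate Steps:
Function('j')(G) = Add(-227, Pow(G, 2), Mul(-34, G)) (Function('j')(G) = Add(Add(Pow(G, 2), Mul(-34, G)), -227) = Add(-227, Pow(G, 2), Mul(-34, G)))
Pow(Add(35261, Function('j')(73)), -1) = Pow(Add(35261, Add(-227, Pow(73, 2), Mul(-34, 73))), -1) = Pow(Add(35261, Add(-227, 5329, -2482)), -1) = Pow(Add(35261, 2620), -1) = Pow(37881, -1) = Rational(1, 37881)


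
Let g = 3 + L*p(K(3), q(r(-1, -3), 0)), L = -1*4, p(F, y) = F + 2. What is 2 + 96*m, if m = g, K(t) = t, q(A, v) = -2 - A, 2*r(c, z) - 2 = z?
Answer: -1630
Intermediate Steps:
r(c, z) = 1 + z/2
p(F, y) = 2 + F
L = -4
g = -17 (g = 3 - 4*(2 + 3) = 3 - 4*5 = 3 - 20 = -17)
m = -17
2 + 96*m = 2 + 96*(-17) = 2 - 1632 = -1630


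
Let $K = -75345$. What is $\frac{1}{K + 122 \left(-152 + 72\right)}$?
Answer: $- \frac{1}{85105} \approx -1.175 \cdot 10^{-5}$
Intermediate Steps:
$\frac{1}{K + 122 \left(-152 + 72\right)} = \frac{1}{-75345 + 122 \left(-152 + 72\right)} = \frac{1}{-75345 + 122 \left(-80\right)} = \frac{1}{-75345 - 9760} = \frac{1}{-85105} = - \frac{1}{85105}$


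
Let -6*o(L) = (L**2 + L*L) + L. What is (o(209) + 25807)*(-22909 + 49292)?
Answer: 1774810793/6 ≈ 2.9580e+8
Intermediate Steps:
o(L) = -L**2/3 - L/6 (o(L) = -((L**2 + L*L) + L)/6 = -((L**2 + L**2) + L)/6 = -(2*L**2 + L)/6 = -(L + 2*L**2)/6 = -L**2/3 - L/6)
(o(209) + 25807)*(-22909 + 49292) = (-1/6*209*(1 + 2*209) + 25807)*(-22909 + 49292) = (-1/6*209*(1 + 418) + 25807)*26383 = (-1/6*209*419 + 25807)*26383 = (-87571/6 + 25807)*26383 = (67271/6)*26383 = 1774810793/6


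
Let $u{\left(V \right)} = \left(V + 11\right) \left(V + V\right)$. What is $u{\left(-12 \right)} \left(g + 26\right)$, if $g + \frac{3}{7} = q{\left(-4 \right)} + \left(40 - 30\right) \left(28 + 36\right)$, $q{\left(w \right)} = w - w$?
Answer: $\frac{111816}{7} \approx 15974.0$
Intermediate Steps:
$u{\left(V \right)} = 2 V \left(11 + V\right)$ ($u{\left(V \right)} = \left(11 + V\right) 2 V = 2 V \left(11 + V\right)$)
$q{\left(w \right)} = 0$
$g = \frac{4477}{7}$ ($g = - \frac{3}{7} + \left(0 + \left(40 - 30\right) \left(28 + 36\right)\right) = - \frac{3}{7} + \left(0 + 10 \cdot 64\right) = - \frac{3}{7} + \left(0 + 640\right) = - \frac{3}{7} + 640 = \frac{4477}{7} \approx 639.57$)
$u{\left(-12 \right)} \left(g + 26\right) = 2 \left(-12\right) \left(11 - 12\right) \left(\frac{4477}{7} + 26\right) = 2 \left(-12\right) \left(-1\right) \frac{4659}{7} = 24 \cdot \frac{4659}{7} = \frac{111816}{7}$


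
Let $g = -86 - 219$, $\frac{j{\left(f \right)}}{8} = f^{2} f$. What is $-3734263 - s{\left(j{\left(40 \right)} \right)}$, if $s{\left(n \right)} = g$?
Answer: $-3733958$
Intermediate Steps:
$j{\left(f \right)} = 8 f^{3}$ ($j{\left(f \right)} = 8 f^{2} f = 8 f^{3}$)
$g = -305$
$s{\left(n \right)} = -305$
$-3734263 - s{\left(j{\left(40 \right)} \right)} = -3734263 - -305 = -3734263 + 305 = -3733958$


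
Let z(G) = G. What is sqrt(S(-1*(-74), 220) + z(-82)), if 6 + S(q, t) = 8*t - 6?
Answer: 7*sqrt(34) ≈ 40.817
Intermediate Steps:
S(q, t) = -12 + 8*t (S(q, t) = -6 + (8*t - 6) = -6 + (-6 + 8*t) = -12 + 8*t)
sqrt(S(-1*(-74), 220) + z(-82)) = sqrt((-12 + 8*220) - 82) = sqrt((-12 + 1760) - 82) = sqrt(1748 - 82) = sqrt(1666) = 7*sqrt(34)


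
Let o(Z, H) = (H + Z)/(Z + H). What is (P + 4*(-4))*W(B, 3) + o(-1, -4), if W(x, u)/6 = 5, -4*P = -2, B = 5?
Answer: -464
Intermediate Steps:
P = ½ (P = -¼*(-2) = ½ ≈ 0.50000)
o(Z, H) = 1 (o(Z, H) = (H + Z)/(H + Z) = 1)
W(x, u) = 30 (W(x, u) = 6*5 = 30)
(P + 4*(-4))*W(B, 3) + o(-1, -4) = (½ + 4*(-4))*30 + 1 = (½ - 16)*30 + 1 = -31/2*30 + 1 = -465 + 1 = -464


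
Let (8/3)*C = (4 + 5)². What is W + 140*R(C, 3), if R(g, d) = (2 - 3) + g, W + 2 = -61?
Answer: 8099/2 ≈ 4049.5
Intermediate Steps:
W = -63 (W = -2 - 61 = -63)
C = 243/8 (C = 3*(4 + 5)²/8 = (3/8)*9² = (3/8)*81 = 243/8 ≈ 30.375)
R(g, d) = -1 + g
W + 140*R(C, 3) = -63 + 140*(-1 + 243/8) = -63 + 140*(235/8) = -63 + 8225/2 = 8099/2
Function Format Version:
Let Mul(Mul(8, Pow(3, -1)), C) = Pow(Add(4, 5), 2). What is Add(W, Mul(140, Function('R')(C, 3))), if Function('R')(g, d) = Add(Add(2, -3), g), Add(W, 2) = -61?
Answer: Rational(8099, 2) ≈ 4049.5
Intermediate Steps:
W = -63 (W = Add(-2, -61) = -63)
C = Rational(243, 8) (C = Mul(Rational(3, 8), Pow(Add(4, 5), 2)) = Mul(Rational(3, 8), Pow(9, 2)) = Mul(Rational(3, 8), 81) = Rational(243, 8) ≈ 30.375)
Function('R')(g, d) = Add(-1, g)
Add(W, Mul(140, Function('R')(C, 3))) = Add(-63, Mul(140, Add(-1, Rational(243, 8)))) = Add(-63, Mul(140, Rational(235, 8))) = Add(-63, Rational(8225, 2)) = Rational(8099, 2)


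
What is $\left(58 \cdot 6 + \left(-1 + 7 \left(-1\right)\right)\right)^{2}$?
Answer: $115600$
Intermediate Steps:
$\left(58 \cdot 6 + \left(-1 + 7 \left(-1\right)\right)\right)^{2} = \left(348 - 8\right)^{2} = 340^{2} = 115600$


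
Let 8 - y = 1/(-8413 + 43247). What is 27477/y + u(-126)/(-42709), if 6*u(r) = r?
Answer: 40878234085053/11901759739 ≈ 3434.6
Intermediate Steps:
y = 278671/34834 (y = 8 - 1/(-8413 + 43247) = 8 - 1/34834 = 278671/34834 ≈ 8.0000)
u(r) = r/6
27477/y + u(-126)/(-42709) = 27477/(278671/34834) + ((⅙)*(-126))/(-42709) = 27477*(34834/278671) - 21*(-1/42709) = 957133818/278671 + 21/42709 = 40878234085053/11901759739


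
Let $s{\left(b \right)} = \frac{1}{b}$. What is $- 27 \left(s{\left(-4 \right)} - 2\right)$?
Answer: $\frac{243}{4} \approx 60.75$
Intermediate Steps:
$- 27 \left(s{\left(-4 \right)} - 2\right) = - 27 \left(\frac{1}{-4} - 2\right) = - 27 \left(- \frac{1}{4} - 2\right) = \left(-27\right) \left(- \frac{9}{4}\right) = \frac{243}{4}$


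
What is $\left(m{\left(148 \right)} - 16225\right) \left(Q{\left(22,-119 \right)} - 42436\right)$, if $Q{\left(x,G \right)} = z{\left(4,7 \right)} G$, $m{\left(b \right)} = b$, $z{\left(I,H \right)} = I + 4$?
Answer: $697548876$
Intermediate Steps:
$z{\left(I,H \right)} = 4 + I$
$Q{\left(x,G \right)} = 8 G$ ($Q{\left(x,G \right)} = \left(4 + 4\right) G = 8 G$)
$\left(m{\left(148 \right)} - 16225\right) \left(Q{\left(22,-119 \right)} - 42436\right) = \left(148 - 16225\right) \left(8 \left(-119\right) - 42436\right) = \left(148 - 16225\right) \left(-952 - 42436\right) = \left(-16077\right) \left(-43388\right) = 697548876$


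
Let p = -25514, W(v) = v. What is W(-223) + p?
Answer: -25737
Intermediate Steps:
W(-223) + p = -223 - 25514 = -25737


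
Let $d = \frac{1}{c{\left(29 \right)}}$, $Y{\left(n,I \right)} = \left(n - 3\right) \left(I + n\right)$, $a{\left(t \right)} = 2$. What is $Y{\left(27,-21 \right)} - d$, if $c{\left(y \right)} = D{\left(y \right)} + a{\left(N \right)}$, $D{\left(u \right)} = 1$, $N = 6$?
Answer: $\frac{431}{3} \approx 143.67$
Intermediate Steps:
$Y{\left(n,I \right)} = \left(-3 + n\right) \left(I + n\right)$
$c{\left(y \right)} = 3$ ($c{\left(y \right)} = 1 + 2 = 3$)
$d = \frac{1}{3} \approx 0.33333$
$Y{\left(27,-21 \right)} - d = \left(27^{2} - -63 - 81 - 567\right) - \frac{1}{3} = \left(729 + 63 - 81 - 567\right) - \frac{1}{3} = 144 - \frac{1}{3} = \frac{431}{3}$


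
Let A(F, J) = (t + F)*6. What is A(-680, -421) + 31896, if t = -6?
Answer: 27780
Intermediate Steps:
A(F, J) = -36 + 6*F (A(F, J) = (-6 + F)*6 = -36 + 6*F)
A(-680, -421) + 31896 = (-36 + 6*(-680)) + 31896 = (-36 - 4080) + 31896 = -4116 + 31896 = 27780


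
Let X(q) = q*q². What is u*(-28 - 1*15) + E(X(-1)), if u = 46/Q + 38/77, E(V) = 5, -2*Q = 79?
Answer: 205941/6083 ≈ 33.855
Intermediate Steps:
X(q) = q³
Q = -79/2 (Q = -½*79 = -79/2 ≈ -39.500)
u = -4082/6083 (u = 46/(-79/2) + 38/77 = 46*(-2/79) + 38*(1/77) = -92/79 + 38/77 = -4082/6083 ≈ -0.67105)
u*(-28 - 1*15) + E(X(-1)) = -4082*(-28 - 1*15)/6083 + 5 = -4082*(-28 - 15)/6083 + 5 = -4082/6083*(-43) + 5 = 175526/6083 + 5 = 205941/6083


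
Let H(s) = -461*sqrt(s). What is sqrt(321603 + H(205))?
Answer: sqrt(321603 - 461*sqrt(205)) ≈ 561.25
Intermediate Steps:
sqrt(321603 + H(205)) = sqrt(321603 - 461*sqrt(205))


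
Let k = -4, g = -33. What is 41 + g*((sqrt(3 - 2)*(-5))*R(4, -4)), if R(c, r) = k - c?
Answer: -1279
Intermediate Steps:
R(c, r) = -4 - c
41 + g*((sqrt(3 - 2)*(-5))*R(4, -4)) = 41 - 33*sqrt(3 - 2)*(-5)*(-4 - 1*4) = 41 - 33*sqrt(1)*(-5)*(-4 - 4) = 41 - 33*1*(-5)*(-8) = 41 - (-165)*(-8) = 41 - 33*40 = 41 - 1320 = -1279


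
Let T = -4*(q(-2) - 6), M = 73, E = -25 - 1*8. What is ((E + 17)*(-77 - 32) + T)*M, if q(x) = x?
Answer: 129648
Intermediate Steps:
E = -33 (E = -25 - 8 = -33)
T = 32 (T = -4*(-2 - 6) = -4*(-8) = 32)
((E + 17)*(-77 - 32) + T)*M = ((-33 + 17)*(-77 - 32) + 32)*73 = (-16*(-109) + 32)*73 = (1744 + 32)*73 = 1776*73 = 129648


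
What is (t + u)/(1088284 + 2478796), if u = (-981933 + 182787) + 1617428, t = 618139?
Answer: 1436421/3567080 ≈ 0.40269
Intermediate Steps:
u = 818282 (u = -799146 + 1617428 = 818282)
(t + u)/(1088284 + 2478796) = (618139 + 818282)/(1088284 + 2478796) = 1436421/3567080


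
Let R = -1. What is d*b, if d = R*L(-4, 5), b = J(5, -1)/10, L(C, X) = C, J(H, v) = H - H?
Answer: 0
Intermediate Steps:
J(H, v) = 0
b = 0 (b = 0/10 = 0*(⅒) = 0)
d = 4 (d = -1*(-4) = 4)
d*b = 4*0 = 0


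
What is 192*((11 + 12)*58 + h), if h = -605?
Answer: 139968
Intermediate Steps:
192*((11 + 12)*58 + h) = 192*((11 + 12)*58 - 605) = 192*(23*58 - 605) = 192*(1334 - 605) = 192*729 = 139968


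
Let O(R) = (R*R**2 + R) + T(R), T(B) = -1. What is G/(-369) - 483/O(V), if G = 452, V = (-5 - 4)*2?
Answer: -2466425/2159019 ≈ -1.1424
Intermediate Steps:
V = -18 (V = -9*2 = -18)
O(R) = -1 + R + R**3 (O(R) = (R*R**2 + R) - 1 = (R**3 + R) - 1 = (R + R**3) - 1 = -1 + R + R**3)
G/(-369) - 483/O(V) = 452/(-369) - 483/(-1 - 18 + (-18)**3) = 452*(-1/369) - 483/(-1 - 18 - 5832) = -452/369 - 483/(-5851) = -452/369 - 483*(-1/5851) = -452/369 + 483/5851 = -2466425/2159019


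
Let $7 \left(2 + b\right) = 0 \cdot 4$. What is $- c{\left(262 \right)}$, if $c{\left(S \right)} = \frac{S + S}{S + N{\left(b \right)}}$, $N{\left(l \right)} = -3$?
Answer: $- \frac{524}{259} \approx -2.0232$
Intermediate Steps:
$b = -2$ ($b = -2 + \frac{0 \cdot 4}{7} = -2 + \frac{1}{7} \cdot 0 = -2 + 0 = -2$)
$c{\left(S \right)} = \frac{2 S}{-3 + S}$ ($c{\left(S \right)} = \frac{S + S}{S - 3} = \frac{2 S}{-3 + S}$)
$- c{\left(262 \right)} = - \frac{2 \cdot 262}{-3 + 262} = - \frac{2 \cdot 262}{259} = \left(-1\right) \frac{524}{259} = - \frac{524}{259}$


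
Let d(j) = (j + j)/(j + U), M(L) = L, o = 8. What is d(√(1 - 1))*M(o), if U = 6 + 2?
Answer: 0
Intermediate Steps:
U = 8
d(j) = 2*j/(8 + j) (d(j) = (j + j)/(j + 8) = (2*j)/(8 + j) = 2*j/(8 + j))
d(√(1 - 1))*M(o) = (2*√(1 - 1)/(8 + √(1 - 1)))*8 = (2*√0/(8 + √0))*8 = (2*0/(8 + 0))*8 = (2*0/8)*8 = (2*0*(⅛))*8 = 0*8 = 0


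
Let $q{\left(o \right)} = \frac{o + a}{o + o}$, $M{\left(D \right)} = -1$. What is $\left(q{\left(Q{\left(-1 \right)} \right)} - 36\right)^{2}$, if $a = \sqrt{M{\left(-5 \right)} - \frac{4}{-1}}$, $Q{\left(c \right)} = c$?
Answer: $\frac{\left(71 + \sqrt{3}\right)^{2}}{4} \approx 1322.5$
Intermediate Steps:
$a = \sqrt{3}$ ($a = \sqrt{-1 - \frac{4}{-1}} = \sqrt{-1 - -4} = \sqrt{-1 + 4} = \sqrt{3} \approx 1.732$)
$q{\left(o \right)} = \frac{o + \sqrt{3}}{2 o}$ ($q{\left(o \right)} = \frac{o + \sqrt{3}}{o + o} = \frac{o + \sqrt{3}}{2 o}$)
$\left(q{\left(Q{\left(-1 \right)} \right)} - 36\right)^{2} = \left(\frac{-1 + \sqrt{3}}{2 \left(-1\right)} - 36\right)^{2} = \left(\frac{1}{2} \left(-1\right) \left(-1 + \sqrt{3}\right) - 36\right)^{2} = \left(\left(\frac{1}{2} - \frac{\sqrt{3}}{2}\right) - 36\right)^{2} = \left(- \frac{71}{2} - \frac{\sqrt{3}}{2}\right)^{2}$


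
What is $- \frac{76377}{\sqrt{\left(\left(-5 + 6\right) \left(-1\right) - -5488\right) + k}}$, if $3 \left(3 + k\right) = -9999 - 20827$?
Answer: $\frac{76377 i \sqrt{43122}}{14374} \approx 1103.4 i$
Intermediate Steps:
$k = - \frac{30835}{3}$ ($k = -3 + \frac{-9999 - 20827}{3} = -3 + \frac{1}{3} \left(-30826\right) = -3 - \frac{30826}{3} = - \frac{30835}{3} \approx -10278.0$)
$- \frac{76377}{\sqrt{\left(\left(-5 + 6\right) \left(-1\right) - -5488\right) + k}} = - \frac{76377}{\sqrt{\left(\left(-5 + 6\right) \left(-1\right) - -5488\right) - \frac{30835}{3}}} = - \frac{76377}{\sqrt{\left(1 \left(-1\right) + 5488\right) - \frac{30835}{3}}} = - \frac{76377}{\sqrt{\left(-1 + 5488\right) - \frac{30835}{3}}} = - \frac{76377}{\sqrt{5487 - \frac{30835}{3}}} = - \frac{76377}{\sqrt{- \frac{14374}{3}}} = - \frac{76377}{\frac{1}{3} i \sqrt{43122}} = - 76377 \left(- \frac{i \sqrt{43122}}{14374}\right) = \frac{76377 i \sqrt{43122}}{14374}$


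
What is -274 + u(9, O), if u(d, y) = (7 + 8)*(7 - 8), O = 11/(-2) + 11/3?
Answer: -289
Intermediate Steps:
O = -11/6 (O = 11*(-1/2) + 11*(1/3) = -11/2 + 11/3 = -11/6 ≈ -1.8333)
u(d, y) = -15 (u(d, y) = 15*(-1) = -15)
-274 + u(9, O) = -274 - 15 = -289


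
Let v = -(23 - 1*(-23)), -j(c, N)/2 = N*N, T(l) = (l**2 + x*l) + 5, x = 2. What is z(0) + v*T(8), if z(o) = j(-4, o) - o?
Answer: -3910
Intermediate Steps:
T(l) = 5 + l**2 + 2*l (T(l) = (l**2 + 2*l) + 5 = 5 + l**2 + 2*l)
j(c, N) = -2*N**2 (j(c, N) = -2*N*N = -2*N**2)
z(o) = -o - 2*o**2 (z(o) = -2*o**2 - o = -o - 2*o**2)
v = -46 (v = -(23 + 23) = -1*46 = -46)
z(0) + v*T(8) = 0*(-1 - 2*0) - 46*(5 + 8**2 + 2*8) = 0*(-1 + 0) - 46*(5 + 64 + 16) = 0*(-1) - 46*85 = 0 - 3910 = -3910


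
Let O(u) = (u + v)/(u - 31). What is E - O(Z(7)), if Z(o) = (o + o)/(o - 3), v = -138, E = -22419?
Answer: -1233314/55 ≈ -22424.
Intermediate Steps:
Z(o) = 2*o/(-3 + o) (Z(o) = (2*o)/(-3 + o) = 2*o/(-3 + o))
O(u) = (-138 + u)/(-31 + u) (O(u) = (u - 138)/(u - 31) = (-138 + u)/(-31 + u))
E - O(Z(7)) = -22419 - (-138 + 2*7/(-3 + 7))/(-31 + 2*7/(-3 + 7)) = -22419 - (-138 + 2*7/4)/(-31 + 2*7/4) = -22419 - (-138 + 2*7*(1/4))/(-31 + 2*7*(1/4)) = -22419 - (-138 + 7/2)/(-31 + 7/2) = -22419 - (-269)/((-55/2)*2) = -22419 - (-2)*(-269)/(55*2) = -22419 - 1*269/55 = -22419 - 269/55 = -1233314/55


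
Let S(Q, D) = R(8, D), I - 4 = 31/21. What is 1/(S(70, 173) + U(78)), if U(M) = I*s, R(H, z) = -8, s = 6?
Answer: 7/174 ≈ 0.040230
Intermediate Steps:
I = 115/21 (I = 4 + 31/21 = 115/21 ≈ 5.4762)
S(Q, D) = -8
U(M) = 230/7 (U(M) = (115/21)*6 = 230/7)
1/(S(70, 173) + U(78)) = 1/(-8 + 230/7) = 1/(174/7) = 7/174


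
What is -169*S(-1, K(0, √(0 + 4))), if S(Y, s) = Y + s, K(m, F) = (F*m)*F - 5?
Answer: 1014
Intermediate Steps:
K(m, F) = -5 + m*F² (K(m, F) = m*F² - 5 = -5 + m*F²)
-169*S(-1, K(0, √(0 + 4))) = -169*(-1 + (-5 + 0*(√(0 + 4))²)) = -169*(-1 + (-5 + 0*(√4)²)) = -169*(-1 + (-5 + 0*2²)) = -169*(-1 + (-5 + 0*4)) = -169*(-1 + (-5 + 0)) = -169*(-1 - 5) = -169*(-6) = 1014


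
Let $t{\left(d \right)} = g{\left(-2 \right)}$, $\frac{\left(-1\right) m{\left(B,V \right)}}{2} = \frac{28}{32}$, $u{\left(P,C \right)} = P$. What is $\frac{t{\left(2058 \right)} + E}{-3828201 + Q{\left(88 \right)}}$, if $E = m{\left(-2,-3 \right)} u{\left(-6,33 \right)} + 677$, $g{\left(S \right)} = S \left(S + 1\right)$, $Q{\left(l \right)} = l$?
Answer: $- \frac{1379}{7656226} \approx -0.00018011$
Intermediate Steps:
$g{\left(S \right)} = S \left(1 + S\right)$
$m{\left(B,V \right)} = - \frac{7}{4}$ ($m{\left(B,V \right)} = - 2 \cdot \frac{28}{32} = - 2 \cdot 28 \cdot \frac{1}{32} = \left(-2\right) \frac{7}{8} = - \frac{7}{4}$)
$t{\left(d \right)} = 2$ ($t{\left(d \right)} = - 2 \left(1 - 2\right) = \left(-2\right) \left(-1\right) = 2$)
$E = \frac{1375}{2}$ ($E = \left(- \frac{7}{4}\right) \left(-6\right) + 677 = \frac{21}{2} + 677 = \frac{1375}{2} \approx 687.5$)
$\frac{t{\left(2058 \right)} + E}{-3828201 + Q{\left(88 \right)}} = \frac{2 + \frac{1375}{2}}{-3828201 + 88} = \frac{1379}{2 \left(-3828113\right)} = \frac{1379}{2} \left(- \frac{1}{3828113}\right) = - \frac{1379}{7656226}$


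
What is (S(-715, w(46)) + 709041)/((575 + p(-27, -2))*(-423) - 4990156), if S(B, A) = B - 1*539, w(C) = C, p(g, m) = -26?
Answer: -707787/5222383 ≈ -0.13553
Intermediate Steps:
S(B, A) = -539 + B (S(B, A) = B - 539 = -539 + B)
(S(-715, w(46)) + 709041)/((575 + p(-27, -2))*(-423) - 4990156) = ((-539 - 715) + 709041)/((575 - 26)*(-423) - 4990156) = (-1254 + 709041)/(549*(-423) - 4990156) = 707787/(-232227 - 4990156) = 707787/(-5222383) = 707787*(-1/5222383) = -707787/5222383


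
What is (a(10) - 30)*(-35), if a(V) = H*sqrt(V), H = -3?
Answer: 1050 + 105*sqrt(10) ≈ 1382.0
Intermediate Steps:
a(V) = -3*sqrt(V)
(a(10) - 30)*(-35) = (-3*sqrt(10) - 30)*(-35) = (-30 - 3*sqrt(10))*(-35) = 1050 + 105*sqrt(10)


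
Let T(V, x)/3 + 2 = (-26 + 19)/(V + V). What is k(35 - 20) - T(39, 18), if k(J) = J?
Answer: 553/26 ≈ 21.269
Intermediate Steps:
T(V, x) = -6 - 21/(2*V) (T(V, x) = -6 + 3*((-26 + 19)/(V + V)) = -6 + 3*(-7*1/(2*V)) = -6 + 3*(-7/(2*V)) = -6 - 21/(2*V))
k(35 - 20) - T(39, 18) = (35 - 20) - (-6 - 21/2/39) = 15 - (-6 - 21/2*1/39) = 15 - (-6 - 7/26) = 15 - 1*(-163/26) = 15 + 163/26 = 553/26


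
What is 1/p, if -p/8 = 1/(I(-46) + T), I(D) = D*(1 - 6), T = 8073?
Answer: -8303/8 ≈ -1037.9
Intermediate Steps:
I(D) = -5*D (I(D) = D*(-5) = -5*D)
p = -8/8303 (p = -8/(-5*(-46) + 8073) = -8/(230 + 8073) = -8/8303 ≈ -0.00096351)
1/p = 1/(-8/8303) = -8303/8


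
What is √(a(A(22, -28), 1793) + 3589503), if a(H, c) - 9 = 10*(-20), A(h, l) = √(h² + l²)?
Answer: 8*√56083 ≈ 1894.5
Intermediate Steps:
a(H, c) = -191 (a(H, c) = 9 + 10*(-20) = 9 - 200 = -191)
√(a(A(22, -28), 1793) + 3589503) = √(-191 + 3589503) = √3589312 = 8*√56083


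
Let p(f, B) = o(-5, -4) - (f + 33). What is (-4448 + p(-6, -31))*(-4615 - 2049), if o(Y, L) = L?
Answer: 29848056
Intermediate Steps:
p(f, B) = -37 - f (p(f, B) = -4 - (f + 33) = -4 - (33 + f) = -4 + (-33 - f) = -37 - f)
(-4448 + p(-6, -31))*(-4615 - 2049) = (-4448 + (-37 - 1*(-6)))*(-4615 - 2049) = (-4448 + (-37 + 6))*(-6664) = (-4448 - 31)*(-6664) = -4479*(-6664) = 29848056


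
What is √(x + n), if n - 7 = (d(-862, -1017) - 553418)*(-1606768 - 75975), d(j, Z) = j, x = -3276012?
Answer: √932707514035 ≈ 9.6577e+5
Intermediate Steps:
n = 932710790047 (n = 7 + (-862 - 553418)*(-1606768 - 75975) = 7 - 554280*(-1682743) = 7 + 932710790040 = 932710790047)
√(x + n) = √(-3276012 + 932710790047) = √932707514035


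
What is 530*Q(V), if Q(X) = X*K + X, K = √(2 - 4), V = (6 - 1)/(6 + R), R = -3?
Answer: 2650/3 + 2650*I*√2/3 ≈ 883.33 + 1249.2*I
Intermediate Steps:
V = 5/3 (V = (6 - 1)/(6 - 3) = 5/3 ≈ 1.6667)
K = I*√2 (K = √(-2) = I*√2 ≈ 1.4142*I)
Q(X) = X + I*X*√2 (Q(X) = X*(I*√2) + X = I*X*√2 + X = X + I*X*√2)
530*Q(V) = 530*(5*(1 + I*√2)/3) = 530*(5/3 + 5*I*√2/3) = 2650/3 + 2650*I*√2/3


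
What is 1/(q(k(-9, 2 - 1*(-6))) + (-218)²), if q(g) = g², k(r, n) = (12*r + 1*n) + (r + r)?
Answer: 1/61448 ≈ 1.6274e-5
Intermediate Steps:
k(r, n) = n + 14*r (k(r, n) = (12*r + n) + 2*r = (n + 12*r) + 2*r = n + 14*r)
1/(q(k(-9, 2 - 1*(-6))) + (-218)²) = 1/(((2 - 1*(-6)) + 14*(-9))² + (-218)²) = 1/(((2 + 6) - 126)² + 47524) = 1/((8 - 126)² + 47524) = 1/((-118)² + 47524) = 1/(13924 + 47524) = 1/61448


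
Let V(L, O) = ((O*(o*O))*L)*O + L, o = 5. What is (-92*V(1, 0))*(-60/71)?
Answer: 5520/71 ≈ 77.746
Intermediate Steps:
V(L, O) = L + 5*L*O³ (V(L, O) = ((O*(5*O))*L)*O + L = ((5*O²)*L)*O + L = (5*L*O²)*O + L = 5*L*O³ + L = L + 5*L*O³)
(-92*V(1, 0))*(-60/71) = (-92*(1 + 5*0³))*(-60/71) = (-92*(1 + 5*0))*(-60*1/71) = -92*(1 + 0)*(-60/71) = -92*(-60/71) = 5520/71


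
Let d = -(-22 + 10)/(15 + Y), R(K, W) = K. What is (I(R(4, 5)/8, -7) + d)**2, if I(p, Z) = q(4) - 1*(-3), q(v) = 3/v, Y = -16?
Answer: 1089/16 ≈ 68.063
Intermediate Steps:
I(p, Z) = 15/4 (I(p, Z) = 3/4 - 1*(-3) = 3*(1/4) + 3 = 3/4 + 3 = 15/4)
d = -12 (d = -(-22 + 10)/(15 - 16) = -(-12)/(-1) = -(-12)*(-1) = -1*12 = -12)
(I(R(4, 5)/8, -7) + d)**2 = (15/4 - 12)**2 = (-33/4)**2 = 1089/16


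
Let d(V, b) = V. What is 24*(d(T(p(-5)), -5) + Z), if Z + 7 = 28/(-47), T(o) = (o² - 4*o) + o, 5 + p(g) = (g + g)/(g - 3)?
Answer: 39969/94 ≈ 425.20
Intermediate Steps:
p(g) = -5 + 2*g/(-3 + g) (p(g) = -5 + (g + g)/(g - 3) = -5 + (2*g)/(-3 + g) = -5 + 2*g/(-3 + g))
T(o) = o² - 3*o
Z = -357/47 (Z = -7 + 28/(-47) = -7 + 28*(-1/47) = -7 - 28/47 = -357/47 ≈ -7.5957)
24*(d(T(p(-5)), -5) + Z) = 24*((3*(5 - 1*(-5))/(-3 - 5))*(-3 + 3*(5 - 1*(-5))/(-3 - 5)) - 357/47) = 24*((3*(5 + 5)/(-8))*(-3 + 3*(5 + 5)/(-8)) - 357/47) = 24*((3*(-⅛)*10)*(-3 + 3*(-⅛)*10) - 357/47) = 24*(-15*(-3 - 15/4)/4 - 357/47) = 24*(-15/4*(-27/4) - 357/47) = 24*(405/16 - 357/47) = 24*(13323/752) = 39969/94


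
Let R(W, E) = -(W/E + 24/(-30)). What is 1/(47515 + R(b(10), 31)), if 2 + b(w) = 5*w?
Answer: 155/7364709 ≈ 2.1046e-5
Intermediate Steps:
b(w) = -2 + 5*w
R(W, E) = 4/5 - W/E (R(W, E) = -(W/E + 24*(-1/30)) = -(W/E - 4/5) = -(-4/5 + W/E) = 4/5 - W/E)
1/(47515 + R(b(10), 31)) = 1/(47515 + (4/5 - 1*(-2 + 5*10)/31)) = 1/(47515 + (4/5 - 1*(-2 + 50)*1/31)) = 1/(47515 + (4/5 - 1*48*1/31)) = 1/(47515 + (4/5 - 48/31)) = 1/(47515 - 116/155) = 1/(7364709/155) = 155/7364709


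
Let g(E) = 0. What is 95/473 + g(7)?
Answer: 95/473 ≈ 0.20085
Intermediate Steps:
95/473 + g(7) = 95/473 + 0 = 95/473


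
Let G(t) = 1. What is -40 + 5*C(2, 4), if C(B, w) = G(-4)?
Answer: -35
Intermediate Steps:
C(B, w) = 1
-40 + 5*C(2, 4) = -40 + 5*1 = -40 + 5 = -35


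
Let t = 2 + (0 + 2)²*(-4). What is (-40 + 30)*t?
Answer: 140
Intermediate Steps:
t = -14 (t = 2 + 2²*(-4) = 2 + 4*(-4) = 2 - 16 = -14)
(-40 + 30)*t = (-40 + 30)*(-14) = -10*(-14) = 140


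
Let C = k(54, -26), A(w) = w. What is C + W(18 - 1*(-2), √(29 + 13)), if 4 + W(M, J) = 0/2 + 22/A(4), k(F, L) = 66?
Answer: 135/2 ≈ 67.500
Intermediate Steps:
W(M, J) = 3/2 (W(M, J) = -4 + (0/2 + 22/4) = -4 + (0*(½) + 22*(¼)) = -4 + (0 + 11/2) = -4 + 11/2 = 3/2)
C = 66
C + W(18 - 1*(-2), √(29 + 13)) = 66 + 3/2 = 135/2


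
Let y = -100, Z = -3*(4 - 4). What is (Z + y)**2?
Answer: 10000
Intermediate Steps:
Z = 0 (Z = -3*0 = 0)
(Z + y)**2 = (0 - 100)**2 = (-100)**2 = 10000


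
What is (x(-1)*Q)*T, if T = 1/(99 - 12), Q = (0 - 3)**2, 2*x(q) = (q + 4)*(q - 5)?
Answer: -27/29 ≈ -0.93103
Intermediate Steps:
x(q) = (-5 + q)*(4 + q)/2 (x(q) = ((q + 4)*(q - 5))/2 = ((4 + q)*(-5 + q))/2 = ((-5 + q)*(4 + q))/2 = (-5 + q)*(4 + q)/2)
Q = 9 (Q = (-3)**2 = 9)
T = 1/87 ≈ 0.011494
(x(-1)*Q)*T = ((-10 + (1/2)*(-1)**2 - 1/2*(-1))*9)*(1/87) = ((-10 + (1/2)*1 + 1/2)*9)*(1/87) = ((-10 + 1/2 + 1/2)*9)*(1/87) = -9*9*(1/87) = -81*1/87 = -27/29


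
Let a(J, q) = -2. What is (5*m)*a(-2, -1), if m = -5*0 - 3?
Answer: 30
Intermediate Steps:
m = -3 (m = 0 - 3 = -3)
(5*m)*a(-2, -1) = (5*(-3))*(-2) = -15*(-2) = 30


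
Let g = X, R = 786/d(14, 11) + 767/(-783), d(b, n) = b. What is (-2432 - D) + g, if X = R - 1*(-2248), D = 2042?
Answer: -11898356/5481 ≈ -2170.8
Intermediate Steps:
R = 302350/5481 (R = 786/14 + 767/(-783) = 786*(1/14) + 767*(-1/783) = 393/7 - 767/783 = 302350/5481 ≈ 55.163)
X = 12623638/5481 (X = 302350/5481 - 1*(-2248) = 302350/5481 + 2248 = 12623638/5481 ≈ 2303.2)
g = 12623638/5481 ≈ 2303.2
(-2432 - D) + g = (-2432 - 1*2042) + 12623638/5481 = (-2432 - 2042) + 12623638/5481 = -4474 + 12623638/5481 = -11898356/5481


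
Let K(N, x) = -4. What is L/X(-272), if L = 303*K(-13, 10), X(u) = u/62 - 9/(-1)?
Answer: -37572/143 ≈ -262.74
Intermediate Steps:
X(u) = 9 + u/62 (X(u) = u*(1/62) - 9*(-1) = u/62 + 9 = 9 + u/62)
L = -1212 (L = 303*(-4) = -1212)
L/X(-272) = -1212/(9 + (1/62)*(-272)) = -1212/(9 - 136/31) = -1212/143/31 = -1212*31/143 = -37572/143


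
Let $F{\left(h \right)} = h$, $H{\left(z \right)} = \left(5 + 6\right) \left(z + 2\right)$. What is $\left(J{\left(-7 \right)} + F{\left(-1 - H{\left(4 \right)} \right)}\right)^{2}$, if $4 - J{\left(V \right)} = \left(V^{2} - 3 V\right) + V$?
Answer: $15876$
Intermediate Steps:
$H{\left(z \right)} = 22 + 11 z$ ($H{\left(z \right)} = 11 \left(2 + z\right) = 22 + 11 z$)
$J{\left(V \right)} = 4 - V^{2} + 2 V$ ($J{\left(V \right)} = 4 - \left(\left(V^{2} - 3 V\right) + V\right) = 4 - \left(V^{2} - 2 V\right) = 4 - V^{2} + 2 V$)
$\left(J{\left(-7 \right)} + F{\left(-1 - H{\left(4 \right)} \right)}\right)^{2} = \left(\left(4 - \left(-7\right)^{2} + 2 \left(-7\right)\right) - \left(23 + 44\right)\right)^{2} = \left(\left(4 - 49 - 14\right) - 67\right)^{2} = \left(-59 - 67\right)^{2} = \left(-126\right)^{2} = 15876$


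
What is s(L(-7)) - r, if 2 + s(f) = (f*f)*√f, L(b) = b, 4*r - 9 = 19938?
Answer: -19955/4 + 49*I*√7 ≈ -4988.8 + 129.64*I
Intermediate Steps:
r = 19947/4 (r = 9/4 + (¼)*19938 = 9/4 + 9969/2 = 19947/4 ≈ 4986.8)
s(f) = -2 + f^(5/2) (s(f) = -2 + (f*f)*√f = -2 + f²*√f = -2 + f^(5/2))
s(L(-7)) - r = (-2 + (-7)^(5/2)) - 1*19947/4 = (-2 + 49*I*√7) - 19947/4 = -19955/4 + 49*I*√7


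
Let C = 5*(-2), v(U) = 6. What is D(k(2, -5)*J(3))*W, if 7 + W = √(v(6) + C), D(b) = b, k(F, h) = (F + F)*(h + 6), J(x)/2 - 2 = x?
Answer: -280 + 80*I ≈ -280.0 + 80.0*I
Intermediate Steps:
J(x) = 4 + 2*x
k(F, h) = 2*F*(6 + h) (k(F, h) = (2*F)*(6 + h) = 2*F*(6 + h))
C = -10
W = -7 + 2*I (W = -7 + √(6 - 10) = -7 + √(-4) = -7 + 2*I ≈ -7.0 + 2.0*I)
D(k(2, -5)*J(3))*W = ((2*2*(6 - 5))*(4 + 2*3))*(-7 + 2*I) = ((2*2*1)*(4 + 6))*(-7 + 2*I) = (4*10)*(-7 + 2*I) = 40*(-7 + 2*I) = -280 + 80*I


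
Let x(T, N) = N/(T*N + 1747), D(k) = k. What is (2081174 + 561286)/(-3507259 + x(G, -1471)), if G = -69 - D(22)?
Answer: -119446238560/158537459981 ≈ -0.75343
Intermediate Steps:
G = -91 (G = -69 - 1*22 = -69 - 22 = -91)
x(T, N) = N/(1747 + N*T) (x(T, N) = N/(N*T + 1747) = N/(1747 + N*T))
(2081174 + 561286)/(-3507259 + x(G, -1471)) = (2081174 + 561286)/(-3507259 - 1471/(1747 - 1471*(-91))) = 2642460/(-3507259 - 1471/(1747 + 133861)) = 2642460/(-3507259 - 1471/135608) = 2642460/(-475612379943/135608) = 2642460*(-135608/475612379943) = -119446238560/158537459981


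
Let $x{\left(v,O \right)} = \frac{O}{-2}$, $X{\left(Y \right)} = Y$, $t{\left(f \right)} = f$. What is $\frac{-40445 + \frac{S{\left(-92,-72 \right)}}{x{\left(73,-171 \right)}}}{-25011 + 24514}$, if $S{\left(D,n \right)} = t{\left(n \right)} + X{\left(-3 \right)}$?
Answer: $\frac{329345}{4047} \approx 81.38$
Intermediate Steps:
$x{\left(v,O \right)} = - \frac{O}{2}$ ($x{\left(v,O \right)} = O \left(- \frac{1}{2}\right) = - \frac{O}{2}$)
$S{\left(D,n \right)} = -3 + n$ ($S{\left(D,n \right)} = n - 3 = -3 + n$)
$\frac{-40445 + \frac{S{\left(-92,-72 \right)}}{x{\left(73,-171 \right)}}}{-25011 + 24514} = \frac{-40445 + \frac{-3 - 72}{\left(- \frac{1}{2}\right) \left(-171\right)}}{-25011 + 24514} = \frac{-40445 - \frac{75}{\frac{171}{2}}}{-497} = \left(-40445 - \frac{50}{57}\right) \left(- \frac{1}{497}\right) = \left(- \frac{2305415}{57}\right) \left(- \frac{1}{497}\right) = \frac{329345}{4047}$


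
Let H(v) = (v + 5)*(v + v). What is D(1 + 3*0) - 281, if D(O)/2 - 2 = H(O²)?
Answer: -253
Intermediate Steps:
H(v) = 2*v*(5 + v) (H(v) = (5 + v)*(2*v) = 2*v*(5 + v))
D(O) = 4 + 4*O²*(5 + O²) (D(O) = 4 + 2*(2*O²*(5 + O²)) = 4 + 4*O²*(5 + O²))
D(1 + 3*0) - 281 = (4 + 4*(1 + 3*0)²*(5 + (1 + 3*0)²)) - 281 = (4 + 4*(1 + 0)²*(5 + (1 + 0)²)) - 281 = (4 + 4*1²*(5 + 1²)) - 281 = (4 + 4*1*(5 + 1)) - 281 = (4 + 4*1*6) - 281 = (4 + 24) - 281 = 28 - 281 = -253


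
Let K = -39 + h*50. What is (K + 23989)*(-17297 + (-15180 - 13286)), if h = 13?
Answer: -1125769800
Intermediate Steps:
K = 611 (K = -39 + 13*50 = -39 + 650 = 611)
(K + 23989)*(-17297 + (-15180 - 13286)) = (611 + 23989)*(-17297 + (-15180 - 13286)) = 24600*(-17297 - 28466) = 24600*(-45763) = -1125769800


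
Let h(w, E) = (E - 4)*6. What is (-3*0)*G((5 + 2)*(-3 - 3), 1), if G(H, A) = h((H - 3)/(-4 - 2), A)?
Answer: 0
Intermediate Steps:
h(w, E) = -24 + 6*E (h(w, E) = (-4 + E)*6 = -24 + 6*E)
G(H, A) = -24 + 6*A
(-3*0)*G((5 + 2)*(-3 - 3), 1) = (-3*0)*(-24 + 6*1) = 0*(-24 + 6) = 0*(-18) = 0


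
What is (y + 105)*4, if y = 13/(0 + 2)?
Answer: 446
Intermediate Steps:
y = 13/2 ≈ 6.5000
(y + 105)*4 = (13/2 + 105)*4 = (223/2)*4 = 446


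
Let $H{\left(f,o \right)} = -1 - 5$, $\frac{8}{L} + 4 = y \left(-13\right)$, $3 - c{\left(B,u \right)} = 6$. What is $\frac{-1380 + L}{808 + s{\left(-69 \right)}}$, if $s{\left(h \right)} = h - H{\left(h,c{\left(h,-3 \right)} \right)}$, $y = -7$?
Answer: $- \frac{120052}{64815} \approx -1.8522$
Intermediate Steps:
$c{\left(B,u \right)} = -3$ ($c{\left(B,u \right)} = 3 - 6 = -3$)
$L = \frac{8}{87}$ ($L = \frac{8}{-4 - -91} = \frac{8}{-4 + 91} = \frac{8}{87} \approx 0.091954$)
$H{\left(f,o \right)} = -6$
$s{\left(h \right)} = 6 + h$ ($s{\left(h \right)} = h - -6 = h + 6 = 6 + h$)
$\frac{-1380 + L}{808 + s{\left(-69 \right)}} = \frac{-1380 + \frac{8}{87}}{808 + \left(6 - 69\right)} = - \frac{120052}{87 \left(808 - 63\right)} = - \frac{120052}{87 \cdot 745} = \left(- \frac{120052}{87}\right) \frac{1}{745} = - \frac{120052}{64815}$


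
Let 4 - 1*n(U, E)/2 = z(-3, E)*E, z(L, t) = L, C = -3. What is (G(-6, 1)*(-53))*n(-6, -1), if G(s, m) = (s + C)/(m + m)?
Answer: 477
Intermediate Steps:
n(U, E) = 8 + 6*E (n(U, E) = 8 - (-6)*E = 8 + 6*E)
G(s, m) = (-3 + s)/(2*m) (G(s, m) = (s - 3)/(m + m) = (-3 + s)/((2*m)) = (-3 + s)*(1/(2*m)) = (-3 + s)/(2*m))
(G(-6, 1)*(-53))*n(-6, -1) = (((1/2)*(-3 - 6)/1)*(-53))*(8 + 6*(-1)) = (((1/2)*1*(-9))*(-53))*(8 - 6) = -9/2*(-53)*2 = (477/2)*2 = 477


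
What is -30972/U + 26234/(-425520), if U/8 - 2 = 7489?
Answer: -307319929/531261720 ≈ -0.57847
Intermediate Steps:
U = 59928 (U = 16 + 8*7489 = 16 + 59912 = 59928)
-30972/U + 26234/(-425520) = -30972/59928 + 26234/(-425520) = -30972*1/59928 + 26234*(-1/425520) = -2581/4994 - 13117/212760 = -307319929/531261720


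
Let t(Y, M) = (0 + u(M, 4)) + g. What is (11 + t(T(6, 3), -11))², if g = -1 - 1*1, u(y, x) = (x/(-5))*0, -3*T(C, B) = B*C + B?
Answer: 81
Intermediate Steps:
T(C, B) = -B/3 - B*C/3 (T(C, B) = -(B*C + B)/3 = -(B + B*C)/3 = -B/3 - B*C/3)
u(y, x) = 0 (u(y, x) = (x*(-⅕))*0 = -x/5*0 = 0)
g = -2 (g = -1 - 1 = -2)
t(Y, M) = -2 (t(Y, M) = (0 + 0) - 2 = 0 - 2 = -2)
(11 + t(T(6, 3), -11))² = (11 - 2)² = 9² = 81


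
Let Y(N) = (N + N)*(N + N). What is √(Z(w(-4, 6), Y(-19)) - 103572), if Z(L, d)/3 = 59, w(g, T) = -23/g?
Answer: I*√103395 ≈ 321.55*I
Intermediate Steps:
Y(N) = 4*N² (Y(N) = (2*N)*(2*N) = 4*N²)
Z(L, d) = 177 (Z(L, d) = 3*59 = 177)
√(Z(w(-4, 6), Y(-19)) - 103572) = √(177 - 103572) = √(-103395) = I*√103395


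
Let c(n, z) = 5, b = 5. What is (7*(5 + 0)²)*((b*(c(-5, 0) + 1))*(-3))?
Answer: -15750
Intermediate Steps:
(7*(5 + 0)²)*((b*(c(-5, 0) + 1))*(-3)) = (7*(5 + 0)²)*((5*(5 + 1))*(-3)) = (7*5²)*((5*6)*(-3)) = (7*25)*(30*(-3)) = 175*(-90) = -15750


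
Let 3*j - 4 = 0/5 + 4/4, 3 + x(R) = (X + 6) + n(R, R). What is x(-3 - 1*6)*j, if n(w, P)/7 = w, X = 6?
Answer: -90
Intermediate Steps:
n(w, P) = 7*w
x(R) = 9 + 7*R (x(R) = -3 + ((6 + 6) + 7*R) = -3 + (12 + 7*R) = 9 + 7*R)
j = 5/3 (j = 4/3 + (0/5 + 4/4)/3 = 4/3 + (0*(1/5) + 4*(1/4))/3 = 4/3 + (0 + 1)/3 = 4/3 + (1/3)*1 = 4/3 + 1/3 = 5/3 ≈ 1.6667)
x(-3 - 1*6)*j = (9 + 7*(-3 - 1*6))*(5/3) = (9 + 7*(-3 - 6))*(5/3) = (9 + 7*(-9))*(5/3) = (9 - 63)*(5/3) = -54*5/3 = -90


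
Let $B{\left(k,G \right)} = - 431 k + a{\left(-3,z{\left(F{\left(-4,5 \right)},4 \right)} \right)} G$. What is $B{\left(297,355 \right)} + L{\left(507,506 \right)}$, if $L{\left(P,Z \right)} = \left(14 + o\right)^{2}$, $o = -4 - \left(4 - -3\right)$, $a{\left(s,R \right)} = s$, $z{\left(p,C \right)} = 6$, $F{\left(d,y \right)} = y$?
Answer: $-129063$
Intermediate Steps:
$B{\left(k,G \right)} = - 431 k - 3 G$
$o = -11$ ($o = -4 - \left(4 + 3\right) = -4 - 7 = -11$)
$L{\left(P,Z \right)} = 9$ ($L{\left(P,Z \right)} = \left(14 - 11\right)^{2} = 3^{2} = 9$)
$B{\left(297,355 \right)} + L{\left(507,506 \right)} = \left(\left(-431\right) 297 - 1065\right) + 9 = \left(-128007 - 1065\right) + 9 = -129072 + 9 = -129063$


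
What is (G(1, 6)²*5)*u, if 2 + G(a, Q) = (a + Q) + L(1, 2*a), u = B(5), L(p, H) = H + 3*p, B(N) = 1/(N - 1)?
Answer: 125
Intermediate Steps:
B(N) = 1/(-1 + N)
u = ¼ (u = 1/(-1 + 5) = 1/4 = ¼ ≈ 0.25000)
G(a, Q) = 1 + Q + 3*a (G(a, Q) = -2 + ((a + Q) + (2*a + 3*1)) = -2 + ((Q + a) + (2*a + 3)) = -2 + ((Q + a) + (3 + 2*a)) = -2 + (3 + Q + 3*a) = 1 + Q + 3*a)
(G(1, 6)²*5)*u = ((1 + 6 + 3*1)²*5)*(¼) = ((1 + 6 + 3)²*5)*(¼) = (10²*5)*(¼) = (100*5)*(¼) = 500*(¼) = 125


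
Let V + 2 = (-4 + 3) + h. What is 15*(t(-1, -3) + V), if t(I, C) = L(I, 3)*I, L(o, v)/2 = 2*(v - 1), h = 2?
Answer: -135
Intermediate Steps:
L(o, v) = -4 + 4*v (L(o, v) = 2*(2*(v - 1)) = 2*(2*(-1 + v)) = 2*(-2 + 2*v) = -4 + 4*v)
t(I, C) = 8*I (t(I, C) = (-4 + 4*3)*I = (-4 + 12)*I = 8*I)
V = -1 (V = -2 + ((-4 + 3) + 2) = -2 + (-1 + 2) = -2 + 1 = -1)
15*(t(-1, -3) + V) = 15*(8*(-1) - 1) = 15*(-8 - 1) = 15*(-9) = -135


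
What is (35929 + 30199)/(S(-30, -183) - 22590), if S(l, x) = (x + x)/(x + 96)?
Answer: -479428/163747 ≈ -2.9279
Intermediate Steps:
S(l, x) = 2*x/(96 + x) (S(l, x) = (2*x)/(96 + x) = 2*x/(96 + x))
(35929 + 30199)/(S(-30, -183) - 22590) = (35929 + 30199)/(2*(-183)/(96 - 183) - 22590) = 66128/(2*(-183)/(-87) - 22590) = 66128/(2*(-183)*(-1/87) - 22590) = 66128/(122/29 - 22590) = 66128/(-654988/29) = 66128*(-29/654988) = -479428/163747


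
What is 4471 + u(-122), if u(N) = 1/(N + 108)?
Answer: 62593/14 ≈ 4470.9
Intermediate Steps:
u(N) = 1/(108 + N)
4471 + u(-122) = 4471 + 1/(108 - 122) = 4471 + 1/(-14) = 4471 - 1/14 = 62593/14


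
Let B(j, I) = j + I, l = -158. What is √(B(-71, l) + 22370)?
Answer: √22141 ≈ 148.80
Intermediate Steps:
B(j, I) = I + j
√(B(-71, l) + 22370) = √((-158 - 71) + 22370) = √(-229 + 22370) = √22141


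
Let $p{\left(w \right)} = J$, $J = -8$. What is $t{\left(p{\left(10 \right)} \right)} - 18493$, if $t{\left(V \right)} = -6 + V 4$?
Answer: $-18531$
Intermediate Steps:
$p{\left(w \right)} = -8$
$t{\left(V \right)} = -6 + 4 V$
$t{\left(p{\left(10 \right)} \right)} - 18493 = \left(-6 + 4 \left(-8\right)\right) - 18493 = \left(-6 - 32\right) - 18493 = -38 - 18493 = -18531$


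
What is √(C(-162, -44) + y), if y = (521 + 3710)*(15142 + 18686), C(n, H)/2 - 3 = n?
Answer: 5*√5725038 ≈ 11964.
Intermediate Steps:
C(n, H) = 6 + 2*n
y = 143126268 (y = 4231*33828 = 143126268)
√(C(-162, -44) + y) = √((6 + 2*(-162)) + 143126268) = √((6 - 324) + 143126268) = √(-318 + 143126268) = √143125950 = 5*√5725038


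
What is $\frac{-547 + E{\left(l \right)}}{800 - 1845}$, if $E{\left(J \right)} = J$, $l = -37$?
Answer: $\frac{584}{1045} \approx 0.55885$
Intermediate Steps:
$\frac{-547 + E{\left(l \right)}}{800 - 1845} = \frac{-547 - 37}{800 - 1845} = - \frac{584}{-1045} = \left(-584\right) \left(- \frac{1}{1045}\right) = \frac{584}{1045}$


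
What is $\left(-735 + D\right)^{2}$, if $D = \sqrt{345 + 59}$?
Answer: $540629 - 2940 \sqrt{101} \approx 5.1108 \cdot 10^{5}$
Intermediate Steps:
$D = 2 \sqrt{101}$ ($D = \sqrt{404} = 2 \sqrt{101} \approx 20.1$)
$\left(-735 + D\right)^{2} = \left(-735 + 2 \sqrt{101}\right)^{2}$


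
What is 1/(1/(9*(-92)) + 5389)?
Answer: 828/4462091 ≈ 0.00018556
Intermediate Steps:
1/(1/(9*(-92)) + 5389) = 1/(1/(-828) + 5389) = 1/(-1/828 + 5389) = 1/(4462091/828) = 828/4462091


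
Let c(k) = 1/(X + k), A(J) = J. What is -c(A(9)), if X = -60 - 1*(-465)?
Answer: -1/414 ≈ -0.0024155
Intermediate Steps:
X = 405 (X = -60 + 465 = 405)
c(k) = 1/(405 + k)
-c(A(9)) = -1/(405 + 9) = -1/414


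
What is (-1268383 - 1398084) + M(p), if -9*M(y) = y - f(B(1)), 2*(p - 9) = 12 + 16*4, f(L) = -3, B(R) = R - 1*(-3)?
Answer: -23998253/9 ≈ -2.6665e+6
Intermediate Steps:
B(R) = 3 + R (B(R) = R + 3 = 3 + R)
p = 47 (p = 9 + (12 + 16*4)/2 = 9 + (12 + 64)/2 = 9 + (1/2)*76 = 9 + 38 = 47)
M(y) = -1/3 - y/9 (M(y) = -(y - 1*(-3))/9 = -(y + 3)/9 = -(3 + y)/9 = -1/3 - y/9)
(-1268383 - 1398084) + M(p) = (-1268383 - 1398084) + (-1/3 - 1/9*47) = -2666467 + (-1/3 - 47/9) = -2666467 - 50/9 = -23998253/9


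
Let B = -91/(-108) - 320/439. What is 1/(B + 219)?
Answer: 47412/10388617 ≈ 0.0045638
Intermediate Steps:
B = 5389/47412 (B = -91*(-1/108) - 320*1/439 = 91/108 - 320/439 = 5389/47412 ≈ 0.11366)
1/(B + 219) = 1/(5389/47412 + 219) = 1/(10388617/47412) = 47412/10388617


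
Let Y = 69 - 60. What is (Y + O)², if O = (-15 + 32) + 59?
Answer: 7225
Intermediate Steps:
O = 76 (O = 17 + 59 = 76)
Y = 9
(Y + O)² = (9 + 76)² = 85² = 7225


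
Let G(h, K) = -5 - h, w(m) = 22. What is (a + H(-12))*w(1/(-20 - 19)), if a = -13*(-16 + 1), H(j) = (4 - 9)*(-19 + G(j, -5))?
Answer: 5610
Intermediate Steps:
H(j) = 120 + 5*j (H(j) = (4 - 9)*(-19 + (-5 - j)) = -5*(-24 - j) = 120 + 5*j)
a = 195 (a = -13*(-15) = 195)
(a + H(-12))*w(1/(-20 - 19)) = (195 + (120 + 5*(-12)))*22 = (195 + (120 - 60))*22 = (195 + 60)*22 = 255*22 = 5610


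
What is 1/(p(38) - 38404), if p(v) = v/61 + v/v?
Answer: -61/2342545 ≈ -2.6040e-5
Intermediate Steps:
p(v) = 1 + v/61 (p(v) = v*(1/61) + 1 = v/61 + 1 = 1 + v/61)
1/(p(38) - 38404) = 1/((1 + (1/61)*38) - 38404) = 1/((1 + 38/61) - 38404) = 1/(99/61 - 38404) = 1/(-2342545/61) = -61/2342545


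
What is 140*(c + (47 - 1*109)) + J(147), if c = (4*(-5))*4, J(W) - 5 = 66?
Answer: -19809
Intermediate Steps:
J(W) = 71 (J(W) = 5 + 66 = 71)
c = -80 (c = -20*4 = -80)
140*(c + (47 - 1*109)) + J(147) = 140*(-80 + (47 - 1*109)) + 71 = 140*(-80 + (47 - 109)) + 71 = 140*(-80 - 62) + 71 = 140*(-142) + 71 = -19880 + 71 = -19809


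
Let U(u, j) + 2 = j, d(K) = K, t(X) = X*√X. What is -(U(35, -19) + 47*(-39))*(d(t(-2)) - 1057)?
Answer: -1959678 - 3708*I*√2 ≈ -1.9597e+6 - 5243.9*I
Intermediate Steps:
t(X) = X^(3/2)
U(u, j) = -2 + j
-(U(35, -19) + 47*(-39))*(d(t(-2)) - 1057) = -((-2 - 19) + 47*(-39))*((-2)^(3/2) - 1057) = -(-21 - 1833)*(-2*I*√2 - 1057) = -(-1854)*(-1057 - 2*I*√2) = -(1959678 + 3708*I*√2) = -1959678 - 3708*I*√2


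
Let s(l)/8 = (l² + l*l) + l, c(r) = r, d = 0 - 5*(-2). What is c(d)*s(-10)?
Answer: 15200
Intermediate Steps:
d = 10 (d = 0 + 10 = 10)
s(l) = 8*l + 16*l² (s(l) = 8*((l² + l*l) + l) = 8*((l² + l²) + l) = 8*(2*l² + l) = 8*(l + 2*l²) = 8*l + 16*l²)
c(d)*s(-10) = 10*(8*(-10)*(1 + 2*(-10))) = 10*(8*(-10)*(1 - 20)) = 10*(8*(-10)*(-19)) = 10*1520 = 15200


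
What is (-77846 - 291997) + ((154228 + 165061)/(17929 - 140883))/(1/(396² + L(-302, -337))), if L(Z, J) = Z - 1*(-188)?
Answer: -3673342350/4729 ≈ -7.7677e+5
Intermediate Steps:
L(Z, J) = 188 + Z (L(Z, J) = Z + 188 = 188 + Z)
(-77846 - 291997) + ((154228 + 165061)/(17929 - 140883))/(1/(396² + L(-302, -337))) = (-77846 - 291997) + ((154228 + 165061)/(17929 - 140883))/(1/(396² + (188 - 302))) = -369843 + (319289/(-122954))/(1/(156816 - 114)) = -369843 + (319289*(-1/122954))/(1/156702) = -369843 - 319289/(122954*1/156702) = -369843 - 319289/122954*156702 = -369843 - 1924354803/4729 = -3673342350/4729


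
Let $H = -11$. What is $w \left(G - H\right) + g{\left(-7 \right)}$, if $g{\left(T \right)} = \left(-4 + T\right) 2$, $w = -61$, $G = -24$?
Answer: $771$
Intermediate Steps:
$g{\left(T \right)} = -8 + 2 T$
$w \left(G - H\right) + g{\left(-7 \right)} = - 61 \left(-24 - -11\right) + \left(-8 + 2 \left(-7\right)\right) = - 61 \left(-24 + 11\right) - 22 = \left(-61\right) \left(-13\right) - 22 = 793 - 22 = 771$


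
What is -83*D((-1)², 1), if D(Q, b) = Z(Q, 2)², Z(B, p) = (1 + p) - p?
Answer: -83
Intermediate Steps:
Z(B, p) = 1
D(Q, b) = 1 (D(Q, b) = 1² = 1)
-83*D((-1)², 1) = -83*1 = -83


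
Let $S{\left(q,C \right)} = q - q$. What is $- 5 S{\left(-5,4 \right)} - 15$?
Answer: $-15$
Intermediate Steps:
$S{\left(q,C \right)} = 0$
$- 5 S{\left(-5,4 \right)} - 15 = \left(-5\right) 0 - 15 = 0 - 15 = -15$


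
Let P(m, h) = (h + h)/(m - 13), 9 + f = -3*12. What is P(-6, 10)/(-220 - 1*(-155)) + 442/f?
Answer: -108994/11115 ≈ -9.8060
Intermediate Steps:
f = -45 (f = -9 - 3*12 = -9 - 36 = -45)
P(m, h) = 2*h/(-13 + m) (P(m, h) = (2*h)/(-13 + m) = 2*h/(-13 + m))
P(-6, 10)/(-220 - 1*(-155)) + 442/f = (2*10/(-13 - 6))/(-220 - 1*(-155)) + 442/(-45) = (2*10/(-19))/(-220 + 155) + 442*(-1/45) = (2*10*(-1/19))/(-65) - 442/45 = -20/19*(-1/65) - 442/45 = 4/247 - 442/45 = -108994/11115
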